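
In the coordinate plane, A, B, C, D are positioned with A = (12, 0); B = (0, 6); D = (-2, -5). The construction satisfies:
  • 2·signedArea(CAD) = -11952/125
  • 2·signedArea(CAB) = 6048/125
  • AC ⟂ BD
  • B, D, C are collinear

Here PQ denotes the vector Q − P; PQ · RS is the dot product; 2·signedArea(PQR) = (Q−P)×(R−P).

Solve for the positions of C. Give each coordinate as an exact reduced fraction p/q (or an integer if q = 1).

C = (-84/125, 288/125)

1. C_x = -84/125  [B, D, C are collinear ∩ AC ⟂ BD]
2. C_y = 288/125  [B, D, C are collinear ∩ AC ⟂ BD]
   → C = (-84/125, 288/125)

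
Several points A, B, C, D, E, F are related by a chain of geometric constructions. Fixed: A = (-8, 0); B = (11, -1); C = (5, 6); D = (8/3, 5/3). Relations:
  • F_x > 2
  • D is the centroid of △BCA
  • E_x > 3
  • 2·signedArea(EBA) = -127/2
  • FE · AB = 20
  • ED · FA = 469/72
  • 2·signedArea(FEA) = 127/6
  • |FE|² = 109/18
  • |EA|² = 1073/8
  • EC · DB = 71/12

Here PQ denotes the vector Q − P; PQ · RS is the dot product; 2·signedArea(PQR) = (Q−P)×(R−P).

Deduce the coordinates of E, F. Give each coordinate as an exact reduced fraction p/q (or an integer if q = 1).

E = (13/4, 11/4)
F = (25/12, 7/12)

1. E_x = 13/4  [EC · DB = 71/12 ∩ 2·signedArea(EBA) = -127/2]
2. E_y = 11/4  [EC · DB = 71/12 ∩ 2·signedArea(EBA) = -127/2]
   → E = (13/4, 11/4)
3. F_x = 25/12  [FE · AB = 20 ∩ 2·signedArea(FEA) = 127/6]
4. F_y = 7/12  [FE · AB = 20 ∩ 2·signedArea(FEA) = 127/6]
   → F = (25/12, 7/12)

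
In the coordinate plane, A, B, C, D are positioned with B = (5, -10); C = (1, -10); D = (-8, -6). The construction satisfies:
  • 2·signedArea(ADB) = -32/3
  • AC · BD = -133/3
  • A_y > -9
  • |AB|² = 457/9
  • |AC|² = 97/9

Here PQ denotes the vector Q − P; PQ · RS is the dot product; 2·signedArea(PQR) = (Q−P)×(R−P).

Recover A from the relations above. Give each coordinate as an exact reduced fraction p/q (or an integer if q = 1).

1. A_x = -2  [AC · BD = -133/3 ∩ 2·signedArea(ADB) = -32/3]
2. A_y = -26/3  [AC · BD = -133/3 ∩ 2·signedArea(ADB) = -32/3]
   → A = (-2, -26/3)

A = (-2, -26/3)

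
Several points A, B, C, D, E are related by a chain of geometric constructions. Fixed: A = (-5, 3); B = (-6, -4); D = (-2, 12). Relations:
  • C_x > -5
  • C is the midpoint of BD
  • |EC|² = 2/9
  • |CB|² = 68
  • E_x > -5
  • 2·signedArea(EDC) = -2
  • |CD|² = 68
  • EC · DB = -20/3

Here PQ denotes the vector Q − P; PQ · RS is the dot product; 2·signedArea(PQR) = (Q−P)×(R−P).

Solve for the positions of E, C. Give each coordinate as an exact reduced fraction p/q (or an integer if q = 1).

C = (-4, 4)
E = (-13/3, 11/3)

1. C_x = -4  [C is the midpoint of BD]
2. C_y = 4  [C is the midpoint of BD]
   → C = (-4, 4)
3. E_x = -13/3  [2·signedArea(EDC) = -2 ∩ EC · DB = -20/3]
4. E_y = 11/3  [2·signedArea(EDC) = -2 ∩ EC · DB = -20/3]
   → E = (-13/3, 11/3)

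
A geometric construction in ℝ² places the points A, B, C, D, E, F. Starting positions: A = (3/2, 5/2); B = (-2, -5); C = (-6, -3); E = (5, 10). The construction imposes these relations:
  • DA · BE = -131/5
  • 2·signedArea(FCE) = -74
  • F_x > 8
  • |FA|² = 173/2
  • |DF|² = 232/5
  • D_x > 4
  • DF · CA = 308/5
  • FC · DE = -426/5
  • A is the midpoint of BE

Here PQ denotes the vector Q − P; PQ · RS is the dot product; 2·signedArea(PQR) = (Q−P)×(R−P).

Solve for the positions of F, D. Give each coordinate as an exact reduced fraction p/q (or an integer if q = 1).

1. F_x = 9  [line -13·x + 11·y + 29 = 0 ∩ |FA|² = 173/2]
2. F_y = 8  [line -13·x + 11·y + 29 = 0 ∩ |FA|² = 173/2]
   → F = (9, 8)
3. D_x = 23/5  [FC · DE = -426/5 ∩ DA · BE = -131/5]
4. D_y = 14/5  [FC · DE = -426/5 ∩ DA · BE = -131/5]
   → D = (23/5, 14/5)

D = (23/5, 14/5)
F = (9, 8)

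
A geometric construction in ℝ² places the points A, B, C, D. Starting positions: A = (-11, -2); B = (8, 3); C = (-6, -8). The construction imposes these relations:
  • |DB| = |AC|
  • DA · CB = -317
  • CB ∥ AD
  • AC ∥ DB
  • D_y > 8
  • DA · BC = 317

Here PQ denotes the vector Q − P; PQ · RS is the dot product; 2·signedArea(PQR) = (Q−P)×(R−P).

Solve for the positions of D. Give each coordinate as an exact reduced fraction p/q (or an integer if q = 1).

D = (3, 9)

1. D_x = 3  [AC ∥ DB ∩ CB ∥ AD]
2. D_y = 9  [AC ∥ DB ∩ CB ∥ AD]
   → D = (3, 9)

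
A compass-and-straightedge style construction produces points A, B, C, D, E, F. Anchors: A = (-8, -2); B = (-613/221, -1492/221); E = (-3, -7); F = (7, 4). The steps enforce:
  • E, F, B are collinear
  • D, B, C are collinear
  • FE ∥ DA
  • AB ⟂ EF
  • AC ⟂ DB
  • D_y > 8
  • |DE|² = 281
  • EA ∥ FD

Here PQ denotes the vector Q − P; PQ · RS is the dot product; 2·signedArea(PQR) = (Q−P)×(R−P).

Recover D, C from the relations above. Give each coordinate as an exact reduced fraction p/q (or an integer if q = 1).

C = (-113423/59866, -230507/59866)
D = (2, 9)

1. D_x = 2  [FE ∥ DA ∩ EA ∥ FD]
2. D_y = 9  [FE ∥ DA ∩ EA ∥ FD]
   → D = (2, 9)
3. C_x = -113423/59866  [D, B, C are collinear ∩ AC ⟂ DB]
4. C_y = -230507/59866  [D, B, C are collinear ∩ AC ⟂ DB]
   → C = (-113423/59866, -230507/59866)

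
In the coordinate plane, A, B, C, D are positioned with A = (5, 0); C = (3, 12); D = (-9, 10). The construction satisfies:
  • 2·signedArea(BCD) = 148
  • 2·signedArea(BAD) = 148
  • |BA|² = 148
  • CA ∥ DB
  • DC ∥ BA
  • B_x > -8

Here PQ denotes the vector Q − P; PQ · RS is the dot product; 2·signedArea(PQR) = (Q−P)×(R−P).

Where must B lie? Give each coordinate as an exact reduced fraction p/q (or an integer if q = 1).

B = (-7, -2)

1. B_x = -7  [DC ∥ BA ∩ CA ∥ DB]
2. B_y = -2  [DC ∥ BA ∩ CA ∥ DB]
   → B = (-7, -2)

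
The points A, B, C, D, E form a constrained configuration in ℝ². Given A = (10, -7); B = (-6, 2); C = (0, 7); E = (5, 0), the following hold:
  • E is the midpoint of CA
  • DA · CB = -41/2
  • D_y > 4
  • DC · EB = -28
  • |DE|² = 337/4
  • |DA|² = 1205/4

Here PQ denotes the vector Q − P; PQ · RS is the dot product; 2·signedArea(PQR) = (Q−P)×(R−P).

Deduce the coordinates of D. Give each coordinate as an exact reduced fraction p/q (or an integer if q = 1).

D = (-3, 9/2)

1. D_x = -3  [DC · EB = -28 ∩ DA · CB = -41/2]
2. D_y = 9/2  [DC · EB = -28 ∩ DA · CB = -41/2]
   → D = (-3, 9/2)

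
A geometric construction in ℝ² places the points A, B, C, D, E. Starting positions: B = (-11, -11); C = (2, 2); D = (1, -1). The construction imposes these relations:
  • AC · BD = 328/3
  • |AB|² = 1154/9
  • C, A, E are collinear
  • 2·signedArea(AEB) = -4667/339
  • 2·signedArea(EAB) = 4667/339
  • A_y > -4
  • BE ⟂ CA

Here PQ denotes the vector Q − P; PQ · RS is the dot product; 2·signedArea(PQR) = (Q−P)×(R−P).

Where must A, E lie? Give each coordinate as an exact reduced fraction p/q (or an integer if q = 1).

1. A_x = -8/3  [line -12·x + -10·y + -196/3 = 0 ∩ |AB|² = 1154/9]
2. A_y = -10/3  [line -12·x + -10·y + -196/3 = 0 ∩ |AB|² = 1154/9]
   → A = (-8/3, -10/3)
3. E_x = -1139/113  [2·signedArea(AEB) = -4667/339 ∩ C, A, E are collinear]
4. E_y = -1334/113  [2·signedArea(AEB) = -4667/339 ∩ C, A, E are collinear]
   → E = (-1139/113, -1334/113)

A = (-8/3, -10/3)
E = (-1139/113, -1334/113)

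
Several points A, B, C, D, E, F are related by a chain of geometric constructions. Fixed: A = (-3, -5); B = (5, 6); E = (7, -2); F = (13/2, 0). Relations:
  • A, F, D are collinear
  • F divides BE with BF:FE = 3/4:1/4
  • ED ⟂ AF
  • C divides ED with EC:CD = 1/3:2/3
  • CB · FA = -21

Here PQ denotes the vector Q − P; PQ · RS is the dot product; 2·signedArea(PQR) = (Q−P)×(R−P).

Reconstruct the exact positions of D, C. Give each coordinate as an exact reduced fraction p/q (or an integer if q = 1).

C = (9251/1383, -1949/1383)
D = (2797/461, -105/461)

1. D_x = 2797/461  [A, F, D are collinear ∩ ED ⟂ AF]
2. D_y = -105/461  [A, F, D are collinear ∩ ED ⟂ AF]
   → D = (2797/461, -105/461)
3. C_x = 9251/1383  [C divides ED with EC:CD = 1/3:2/3]
4. C_y = -1949/1383  [C divides ED with EC:CD = 1/3:2/3]
   → C = (9251/1383, -1949/1383)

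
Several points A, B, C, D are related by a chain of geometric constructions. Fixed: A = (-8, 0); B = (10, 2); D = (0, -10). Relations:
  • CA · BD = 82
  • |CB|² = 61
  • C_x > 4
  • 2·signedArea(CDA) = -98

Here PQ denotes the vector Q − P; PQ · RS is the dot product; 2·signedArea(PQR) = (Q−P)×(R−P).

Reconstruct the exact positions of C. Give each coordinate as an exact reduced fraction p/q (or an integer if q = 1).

C = (5, -4)

1. C_x = 5  [2·signedArea(CDA) = -98 ∩ CA · BD = 82]
2. C_y = -4  [2·signedArea(CDA) = -98 ∩ CA · BD = 82]
   → C = (5, -4)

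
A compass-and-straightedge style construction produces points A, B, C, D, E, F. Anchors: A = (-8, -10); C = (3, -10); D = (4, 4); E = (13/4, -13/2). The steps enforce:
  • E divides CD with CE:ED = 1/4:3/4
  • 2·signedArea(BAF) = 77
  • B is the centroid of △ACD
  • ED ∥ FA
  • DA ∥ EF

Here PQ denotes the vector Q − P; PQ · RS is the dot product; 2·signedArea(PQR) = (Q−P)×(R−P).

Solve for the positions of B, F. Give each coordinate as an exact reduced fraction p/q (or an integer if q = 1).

B = (-1/3, -16/3)
F = (-35/4, -41/2)

1. B_x = -1/3  [B is the centroid of △ACD]
2. B_y = -16/3  [B is the centroid of △ACD]
   → B = (-1/3, -16/3)
3. F_x = -35/4  [ED ∥ FA ∩ DA ∥ EF]
4. F_y = -41/2  [ED ∥ FA ∩ DA ∥ EF]
   → F = (-35/4, -41/2)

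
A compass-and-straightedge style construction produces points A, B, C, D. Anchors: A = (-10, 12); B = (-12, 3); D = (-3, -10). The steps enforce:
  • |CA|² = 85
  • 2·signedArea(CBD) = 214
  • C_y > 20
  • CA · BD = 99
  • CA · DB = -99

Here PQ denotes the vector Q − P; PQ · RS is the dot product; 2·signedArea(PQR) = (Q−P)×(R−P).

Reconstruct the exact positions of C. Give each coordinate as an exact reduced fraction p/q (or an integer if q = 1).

C = (-8, 21)

1. C_x = -8  [CA · BD = 99 ∩ 2·signedArea(CBD) = 214]
2. C_y = 21  [CA · BD = 99 ∩ 2·signedArea(CBD) = 214]
   → C = (-8, 21)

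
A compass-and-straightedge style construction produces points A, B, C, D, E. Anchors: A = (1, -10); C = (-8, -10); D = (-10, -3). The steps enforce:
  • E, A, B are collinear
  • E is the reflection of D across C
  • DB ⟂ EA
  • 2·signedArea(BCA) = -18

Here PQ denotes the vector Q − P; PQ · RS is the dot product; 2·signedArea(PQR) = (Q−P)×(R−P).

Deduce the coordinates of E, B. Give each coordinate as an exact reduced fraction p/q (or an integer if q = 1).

B = (-1, -12)
E = (-6, -17)

1. E_x = -6  [E is the reflection of D across C]
2. E_y = -17  [E is the reflection of D across C]
   → E = (-6, -17)
3. B_x = -1  [E, A, B are collinear ∩ DB ⟂ EA]
4. B_y = -12  [E, A, B are collinear ∩ DB ⟂ EA]
   → B = (-1, -12)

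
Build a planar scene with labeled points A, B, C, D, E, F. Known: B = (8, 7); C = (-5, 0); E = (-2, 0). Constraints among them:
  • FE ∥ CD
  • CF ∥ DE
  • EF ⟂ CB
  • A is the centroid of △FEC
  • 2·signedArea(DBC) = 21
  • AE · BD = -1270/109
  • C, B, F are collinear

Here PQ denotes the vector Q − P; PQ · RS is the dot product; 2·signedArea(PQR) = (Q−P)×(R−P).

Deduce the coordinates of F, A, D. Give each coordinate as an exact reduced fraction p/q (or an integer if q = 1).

A = (-703/218, 91/218)
D = (-943/218, -273/218)
F = (-583/218, 273/218)

1. F_x = -583/218  [C, B, F are collinear ∩ EF ⟂ CB]
2. F_y = 273/218  [C, B, F are collinear ∩ EF ⟂ CB]
   → F = (-583/218, 273/218)
3. A_x = -703/218  [A is the centroid of △FEC]
4. A_y = 91/218  [A is the centroid of △FEC]
   → A = (-703/218, 91/218)
5. D_x = -943/218  [CF ∥ DE ∩ FE ∥ CD]
6. D_y = -273/218  [CF ∥ DE ∩ FE ∥ CD]
   → D = (-943/218, -273/218)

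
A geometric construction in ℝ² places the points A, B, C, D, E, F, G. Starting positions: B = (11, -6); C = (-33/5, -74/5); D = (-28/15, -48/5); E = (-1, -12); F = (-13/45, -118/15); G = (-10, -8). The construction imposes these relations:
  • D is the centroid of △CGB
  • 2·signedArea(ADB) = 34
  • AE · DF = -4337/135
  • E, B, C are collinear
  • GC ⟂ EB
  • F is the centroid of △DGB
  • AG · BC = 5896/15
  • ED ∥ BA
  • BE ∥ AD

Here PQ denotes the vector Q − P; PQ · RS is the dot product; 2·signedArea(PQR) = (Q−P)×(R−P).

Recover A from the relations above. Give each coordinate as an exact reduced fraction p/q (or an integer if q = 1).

1. A_x = 152/15  [BE ∥ AD ∩ ED ∥ BA]
2. A_y = -18/5  [BE ∥ AD ∩ ED ∥ BA]
   → A = (152/15, -18/5)

A = (152/15, -18/5)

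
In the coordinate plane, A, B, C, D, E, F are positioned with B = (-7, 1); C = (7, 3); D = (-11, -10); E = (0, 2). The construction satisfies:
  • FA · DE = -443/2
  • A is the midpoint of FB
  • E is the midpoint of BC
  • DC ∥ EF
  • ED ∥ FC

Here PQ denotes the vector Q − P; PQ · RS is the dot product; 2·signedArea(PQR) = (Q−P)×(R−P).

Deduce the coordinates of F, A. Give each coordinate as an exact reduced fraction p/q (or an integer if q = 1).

A = (11/2, 8)
F = (18, 15)

1. F_x = 18  [ED ∥ FC ∩ DC ∥ EF]
2. F_y = 15  [ED ∥ FC ∩ DC ∥ EF]
   → F = (18, 15)
3. A_x = 11/2  [A is the midpoint of FB]
4. A_y = 8  [A is the midpoint of FB]
   → A = (11/2, 8)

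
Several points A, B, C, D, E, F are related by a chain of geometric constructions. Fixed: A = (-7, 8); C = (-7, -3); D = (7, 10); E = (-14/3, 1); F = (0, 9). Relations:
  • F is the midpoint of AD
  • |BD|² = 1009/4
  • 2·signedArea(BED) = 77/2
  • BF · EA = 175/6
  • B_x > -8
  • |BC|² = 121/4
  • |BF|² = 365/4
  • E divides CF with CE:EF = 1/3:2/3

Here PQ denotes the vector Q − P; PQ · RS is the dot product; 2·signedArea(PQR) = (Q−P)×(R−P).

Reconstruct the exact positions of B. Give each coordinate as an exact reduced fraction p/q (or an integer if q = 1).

1. B_x = -7  [2·signedArea(BED) = 77/2 ∩ BF · EA = 175/6]
2. B_y = 5/2  [2·signedArea(BED) = 77/2 ∩ BF · EA = 175/6]
   → B = (-7, 5/2)

B = (-7, 5/2)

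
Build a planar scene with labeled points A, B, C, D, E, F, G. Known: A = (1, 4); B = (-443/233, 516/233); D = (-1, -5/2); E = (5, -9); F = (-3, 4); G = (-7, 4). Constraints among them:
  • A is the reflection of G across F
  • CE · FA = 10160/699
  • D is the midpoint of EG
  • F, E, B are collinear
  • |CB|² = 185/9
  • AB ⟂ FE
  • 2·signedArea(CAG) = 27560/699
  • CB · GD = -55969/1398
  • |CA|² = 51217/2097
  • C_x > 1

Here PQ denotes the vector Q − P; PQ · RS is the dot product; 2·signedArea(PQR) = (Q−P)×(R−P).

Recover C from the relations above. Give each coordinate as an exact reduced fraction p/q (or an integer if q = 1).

1. C_x = 955/699  [CE · FA = 10160/699 ∩ 2·signedArea(CAG) = 27560/699]
2. C_y = -649/699  [CE · FA = 10160/699 ∩ 2·signedArea(CAG) = 27560/699]
   → C = (955/699, -649/699)

C = (955/699, -649/699)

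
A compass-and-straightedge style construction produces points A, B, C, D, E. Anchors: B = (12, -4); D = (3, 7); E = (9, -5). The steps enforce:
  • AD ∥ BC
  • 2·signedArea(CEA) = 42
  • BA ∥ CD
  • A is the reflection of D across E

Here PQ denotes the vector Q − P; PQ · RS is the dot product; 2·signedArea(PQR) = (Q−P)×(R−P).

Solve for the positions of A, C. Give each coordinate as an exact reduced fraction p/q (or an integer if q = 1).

A = (15, -17)
C = (0, 20)

1. A_x = 15  [A is the reflection of D across E]
2. A_y = -17  [A is the reflection of D across E]
   → A = (15, -17)
3. C_x = 0  [BA ∥ CD ∩ AD ∥ BC]
4. C_y = 20  [BA ∥ CD ∩ AD ∥ BC]
   → C = (0, 20)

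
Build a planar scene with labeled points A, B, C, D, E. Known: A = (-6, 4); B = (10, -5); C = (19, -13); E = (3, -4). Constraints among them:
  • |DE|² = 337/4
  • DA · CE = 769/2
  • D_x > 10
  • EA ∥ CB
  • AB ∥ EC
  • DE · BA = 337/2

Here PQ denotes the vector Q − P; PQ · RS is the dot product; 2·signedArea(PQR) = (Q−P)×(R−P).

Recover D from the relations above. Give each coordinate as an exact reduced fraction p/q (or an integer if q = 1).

D = (11, -17/2)

1. D_x = 11  [line 16·x + -9·y + -505/2 = 0 ∩ |DE|² = 337/4]
2. D_y = -17/2  [line 16·x + -9·y + -505/2 = 0 ∩ |DE|² = 337/4]
   → D = (11, -17/2)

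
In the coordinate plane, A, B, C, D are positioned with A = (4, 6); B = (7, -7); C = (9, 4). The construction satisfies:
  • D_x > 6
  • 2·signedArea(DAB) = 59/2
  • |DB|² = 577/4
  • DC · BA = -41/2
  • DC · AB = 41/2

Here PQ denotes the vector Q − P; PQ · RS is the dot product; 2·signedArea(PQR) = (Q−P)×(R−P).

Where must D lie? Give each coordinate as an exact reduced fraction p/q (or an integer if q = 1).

1. D_x = 13/2  [DC · BA = -41/2 ∩ 2·signedArea(DAB) = 59/2]
2. D_y = 5  [DC · BA = -41/2 ∩ 2·signedArea(DAB) = 59/2]
   → D = (13/2, 5)

D = (13/2, 5)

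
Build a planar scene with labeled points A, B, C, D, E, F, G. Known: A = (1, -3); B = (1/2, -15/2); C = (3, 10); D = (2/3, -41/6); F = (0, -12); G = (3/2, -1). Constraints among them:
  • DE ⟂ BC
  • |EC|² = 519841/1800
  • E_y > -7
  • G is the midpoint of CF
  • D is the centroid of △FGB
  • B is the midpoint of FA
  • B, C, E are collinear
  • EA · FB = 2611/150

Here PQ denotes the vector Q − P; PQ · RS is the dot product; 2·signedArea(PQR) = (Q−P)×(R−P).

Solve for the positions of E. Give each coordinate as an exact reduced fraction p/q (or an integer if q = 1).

E = (179/300, -2047/300)

1. E_x = 179/300  [B, C, E are collinear ∩ DE ⟂ BC]
2. E_y = -2047/300  [B, C, E are collinear ∩ DE ⟂ BC]
   → E = (179/300, -2047/300)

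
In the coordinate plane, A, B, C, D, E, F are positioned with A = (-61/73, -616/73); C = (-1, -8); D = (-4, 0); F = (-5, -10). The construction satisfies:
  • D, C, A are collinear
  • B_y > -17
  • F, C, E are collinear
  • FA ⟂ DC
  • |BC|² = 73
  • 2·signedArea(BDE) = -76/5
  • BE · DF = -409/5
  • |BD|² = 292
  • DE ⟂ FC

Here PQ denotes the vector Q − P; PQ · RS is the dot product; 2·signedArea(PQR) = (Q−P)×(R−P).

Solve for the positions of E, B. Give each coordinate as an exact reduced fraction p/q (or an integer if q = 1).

1. E_x = -1/5  [F, C, E are collinear ∩ DE ⟂ FC]
2. E_y = -38/5  [F, C, E are collinear ∩ DE ⟂ FC]
   → E = (-1/5, -38/5)
3. B_x = 2  [BE · DF = -409/5 ∩ 2·signedArea(BDE) = -76/5]
4. B_y = -16  [BE · DF = -409/5 ∩ 2·signedArea(BDE) = -76/5]
   → B = (2, -16)

B = (2, -16)
E = (-1/5, -38/5)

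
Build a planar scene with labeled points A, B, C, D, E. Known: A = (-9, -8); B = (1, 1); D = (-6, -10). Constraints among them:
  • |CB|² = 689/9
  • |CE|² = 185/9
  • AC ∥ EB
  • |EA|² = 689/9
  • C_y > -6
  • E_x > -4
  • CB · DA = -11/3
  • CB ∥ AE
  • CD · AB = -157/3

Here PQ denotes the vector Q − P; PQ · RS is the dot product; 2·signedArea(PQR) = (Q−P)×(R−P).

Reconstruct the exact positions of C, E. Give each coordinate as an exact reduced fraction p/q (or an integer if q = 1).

1. C_x = -14/3  [CD · AB = -157/3 ∩ CB · DA = -11/3]
2. C_y = -17/3  [CD · AB = -157/3 ∩ CB · DA = -11/3]
   → C = (-14/3, -17/3)
3. E_x = -10/3  [AC ∥ EB ∩ CB ∥ AE]
4. E_y = -4/3  [AC ∥ EB ∩ CB ∥ AE]
   → E = (-10/3, -4/3)

C = (-14/3, -17/3)
E = (-10/3, -4/3)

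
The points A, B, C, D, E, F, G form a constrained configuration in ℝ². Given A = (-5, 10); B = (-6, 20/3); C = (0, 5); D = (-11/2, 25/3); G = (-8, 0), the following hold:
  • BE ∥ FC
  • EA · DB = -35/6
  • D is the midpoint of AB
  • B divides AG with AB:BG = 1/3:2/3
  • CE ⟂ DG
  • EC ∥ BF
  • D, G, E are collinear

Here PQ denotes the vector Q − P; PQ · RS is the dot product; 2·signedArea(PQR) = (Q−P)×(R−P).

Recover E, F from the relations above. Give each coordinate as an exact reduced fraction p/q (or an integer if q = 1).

1. E_x = -650/109  [D, G, E are collinear ∩ CE ⟂ DG]
2. E_y = 740/109  [D, G, E are collinear ∩ CE ⟂ DG]
   → E = (-650/109, 740/109)
3. F_x = -4/109  [BE ∥ FC ∩ EC ∥ BF]
4. F_y = 1595/327  [BE ∥ FC ∩ EC ∥ BF]
   → F = (-4/109, 1595/327)

E = (-650/109, 740/109)
F = (-4/109, 1595/327)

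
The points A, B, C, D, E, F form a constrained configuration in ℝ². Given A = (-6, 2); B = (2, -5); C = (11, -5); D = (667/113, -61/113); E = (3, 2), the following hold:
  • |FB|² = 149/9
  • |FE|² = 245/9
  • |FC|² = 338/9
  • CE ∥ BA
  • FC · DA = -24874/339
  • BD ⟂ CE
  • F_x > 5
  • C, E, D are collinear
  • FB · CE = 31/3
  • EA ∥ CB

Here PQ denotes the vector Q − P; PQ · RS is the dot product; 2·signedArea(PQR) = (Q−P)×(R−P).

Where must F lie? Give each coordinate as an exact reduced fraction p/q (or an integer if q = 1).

1. F_x = 16/3  [FC · DA = -24874/339 ∩ FB · CE = 31/3]
2. F_y = -8/3  [FC · DA = -24874/339 ∩ FB · CE = 31/3]
   → F = (16/3, -8/3)

F = (16/3, -8/3)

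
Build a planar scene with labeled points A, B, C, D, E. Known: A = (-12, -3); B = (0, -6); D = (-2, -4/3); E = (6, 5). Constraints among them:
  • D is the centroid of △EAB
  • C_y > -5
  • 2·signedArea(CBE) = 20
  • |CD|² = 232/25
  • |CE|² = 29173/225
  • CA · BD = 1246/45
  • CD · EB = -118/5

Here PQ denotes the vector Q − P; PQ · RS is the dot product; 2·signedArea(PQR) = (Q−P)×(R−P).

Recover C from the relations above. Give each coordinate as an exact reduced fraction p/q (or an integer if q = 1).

C = (-4/5, -62/15)

1. C_x = -4/5  [CD · EB = -118/5 ∩ 2·signedArea(CBE) = 20]
2. C_y = -62/15  [CD · EB = -118/5 ∩ 2·signedArea(CBE) = 20]
   → C = (-4/5, -62/15)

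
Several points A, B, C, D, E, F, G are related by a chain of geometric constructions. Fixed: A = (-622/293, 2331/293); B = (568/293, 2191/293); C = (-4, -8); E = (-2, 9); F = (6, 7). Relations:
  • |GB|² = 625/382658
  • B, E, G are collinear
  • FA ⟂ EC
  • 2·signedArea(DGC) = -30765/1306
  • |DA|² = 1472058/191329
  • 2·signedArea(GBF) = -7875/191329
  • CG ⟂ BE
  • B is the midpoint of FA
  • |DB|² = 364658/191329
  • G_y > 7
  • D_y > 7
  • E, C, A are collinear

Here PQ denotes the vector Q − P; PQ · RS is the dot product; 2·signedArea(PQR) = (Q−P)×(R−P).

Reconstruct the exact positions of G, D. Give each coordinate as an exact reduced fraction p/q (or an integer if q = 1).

D = (425/653, 5208/653)
G = (2581/1306, 9747/1306)

1. G_x = 2581/1306  [B, E, G are collinear ∩ CG ⟂ BE]
2. G_y = 9747/1306  [B, E, G are collinear ∩ CG ⟂ BE]
   → G = (2581/1306, 9747/1306)
3. D_x = 425/653  [line 20195/1306·x + -7805/1306·y + 49105/1306 = 0 ∩ |DB|² = 364658/191329]
4. D_y = 5208/653  [line 20195/1306·x + -7805/1306·y + 49105/1306 = 0 ∩ |DB|² = 364658/191329]
   → D = (425/653, 5208/653)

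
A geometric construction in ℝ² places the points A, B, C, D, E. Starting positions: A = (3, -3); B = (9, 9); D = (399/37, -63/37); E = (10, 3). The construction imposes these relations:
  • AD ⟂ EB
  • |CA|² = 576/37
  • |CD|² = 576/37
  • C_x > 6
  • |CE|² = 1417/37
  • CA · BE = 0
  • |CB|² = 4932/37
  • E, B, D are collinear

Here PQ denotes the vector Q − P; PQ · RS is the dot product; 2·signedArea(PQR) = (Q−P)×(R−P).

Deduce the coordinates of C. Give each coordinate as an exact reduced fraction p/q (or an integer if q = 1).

C = (255/37, -87/37)

1. C_x = 255/37  [line -1·x + 6·y + 21 = 0 ∩ |CA|² = 576/37]
2. C_y = -87/37  [line -1·x + 6·y + 21 = 0 ∩ |CA|² = 576/37]
   → C = (255/37, -87/37)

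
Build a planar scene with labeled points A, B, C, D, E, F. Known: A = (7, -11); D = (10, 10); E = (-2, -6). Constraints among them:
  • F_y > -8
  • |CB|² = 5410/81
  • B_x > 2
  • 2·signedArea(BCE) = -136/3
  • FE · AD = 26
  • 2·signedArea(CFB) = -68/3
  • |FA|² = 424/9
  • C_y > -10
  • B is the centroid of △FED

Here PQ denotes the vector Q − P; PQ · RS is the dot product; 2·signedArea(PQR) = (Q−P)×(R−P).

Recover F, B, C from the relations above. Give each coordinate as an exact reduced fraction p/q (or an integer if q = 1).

1. F_x = 1  [line -3·x + -21·y + -158 = 0 ∩ |FA|² = 424/9]
2. F_y = -23/3  [line -3·x + -21·y + -158 = 0 ∩ |FA|² = 424/9]
   → F = (1, -23/3)
3. B_x = 3  [B is the centroid of △FED]
4. B_y = -11/9  [B is the centroid of △FED]
   → B = (3, -11/9)
5. C_x = 4  [2·signedArea(CFB) = -68/3 ∩ 2·signedArea(BCE) = -136/3]
6. C_y = -28/3  [2·signedArea(CFB) = -68/3 ∩ 2·signedArea(BCE) = -136/3]
   → C = (4, -28/3)

B = (3, -11/9)
C = (4, -28/3)
F = (1, -23/3)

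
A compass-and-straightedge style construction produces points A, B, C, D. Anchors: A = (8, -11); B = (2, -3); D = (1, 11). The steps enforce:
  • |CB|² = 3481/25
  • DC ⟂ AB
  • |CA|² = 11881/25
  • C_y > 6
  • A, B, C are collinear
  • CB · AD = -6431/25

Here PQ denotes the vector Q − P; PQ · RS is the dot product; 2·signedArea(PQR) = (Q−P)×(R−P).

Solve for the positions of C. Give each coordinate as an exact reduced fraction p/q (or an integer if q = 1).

1. C_x = -127/25  [A, B, C are collinear ∩ DC ⟂ AB]
2. C_y = 161/25  [A, B, C are collinear ∩ DC ⟂ AB]
   → C = (-127/25, 161/25)

C = (-127/25, 161/25)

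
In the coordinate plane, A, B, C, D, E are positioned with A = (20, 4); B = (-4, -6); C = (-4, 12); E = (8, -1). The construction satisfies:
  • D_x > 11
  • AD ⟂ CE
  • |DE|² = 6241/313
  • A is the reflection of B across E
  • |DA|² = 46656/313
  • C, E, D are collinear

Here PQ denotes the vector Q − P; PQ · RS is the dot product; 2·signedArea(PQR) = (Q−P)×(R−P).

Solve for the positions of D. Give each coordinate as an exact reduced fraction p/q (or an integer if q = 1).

D = (3452/313, -1340/313)

1. D_x = 3452/313  [C, E, D are collinear ∩ AD ⟂ CE]
2. D_y = -1340/313  [C, E, D are collinear ∩ AD ⟂ CE]
   → D = (3452/313, -1340/313)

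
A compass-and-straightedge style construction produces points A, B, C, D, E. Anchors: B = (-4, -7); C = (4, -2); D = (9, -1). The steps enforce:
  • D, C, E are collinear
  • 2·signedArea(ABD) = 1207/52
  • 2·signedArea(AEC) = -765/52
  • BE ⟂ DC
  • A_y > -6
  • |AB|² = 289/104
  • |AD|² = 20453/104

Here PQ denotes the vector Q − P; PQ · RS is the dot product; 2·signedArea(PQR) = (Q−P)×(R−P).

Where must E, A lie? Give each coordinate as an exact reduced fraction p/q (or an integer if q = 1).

1. E_x = -121/26  [D, C, E are collinear ∩ BE ⟂ DC]
2. E_y = -97/26  [D, C, E are collinear ∩ BE ⟂ DC]
   → E = (-121/26, -97/26)
3. A_x = -225/52  [2·signedArea(AEC) = -765/52 ∩ 2·signedArea(ABD) = 1207/52]
4. A_y = -279/52  [2·signedArea(AEC) = -765/52 ∩ 2·signedArea(ABD) = 1207/52]
   → A = (-225/52, -279/52)

A = (-225/52, -279/52)
E = (-121/26, -97/26)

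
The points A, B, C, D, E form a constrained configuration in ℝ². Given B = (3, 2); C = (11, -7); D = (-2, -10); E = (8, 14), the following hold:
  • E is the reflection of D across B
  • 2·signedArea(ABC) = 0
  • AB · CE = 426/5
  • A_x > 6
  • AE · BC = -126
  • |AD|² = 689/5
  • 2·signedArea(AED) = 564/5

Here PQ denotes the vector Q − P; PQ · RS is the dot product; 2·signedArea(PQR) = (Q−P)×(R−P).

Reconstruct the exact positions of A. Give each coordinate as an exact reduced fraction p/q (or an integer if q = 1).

1. A_x = 31/5  [2·signedArea(ABC) = 0 ∩ AB · CE = 426/5]
2. A_y = -8/5  [2·signedArea(ABC) = 0 ∩ AB · CE = 426/5]
   → A = (31/5, -8/5)

A = (31/5, -8/5)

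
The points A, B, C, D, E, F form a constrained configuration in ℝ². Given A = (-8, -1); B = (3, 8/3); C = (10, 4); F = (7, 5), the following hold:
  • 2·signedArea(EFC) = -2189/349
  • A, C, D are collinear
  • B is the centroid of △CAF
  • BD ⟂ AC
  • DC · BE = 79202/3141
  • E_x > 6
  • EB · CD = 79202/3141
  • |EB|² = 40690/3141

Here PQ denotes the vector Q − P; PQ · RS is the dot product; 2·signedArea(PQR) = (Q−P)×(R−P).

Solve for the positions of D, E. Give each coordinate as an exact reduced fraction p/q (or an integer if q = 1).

D = (1102/349, 2198/1047)
E = (2296/349, 3193/1047)

1. D_x = 1102/349  [A, C, D are collinear ∩ BD ⟂ AC]
2. D_y = 2198/1047  [A, C, D are collinear ∩ BD ⟂ AC]
   → D = (1102/349, 2198/1047)
3. E_x = 2296/349  [EB · CD = 79202/3141 ∩ 2·signedArea(EFC) = -2189/349]
4. E_y = 3193/1047  [EB · CD = 79202/3141 ∩ 2·signedArea(EFC) = -2189/349]
   → E = (2296/349, 3193/1047)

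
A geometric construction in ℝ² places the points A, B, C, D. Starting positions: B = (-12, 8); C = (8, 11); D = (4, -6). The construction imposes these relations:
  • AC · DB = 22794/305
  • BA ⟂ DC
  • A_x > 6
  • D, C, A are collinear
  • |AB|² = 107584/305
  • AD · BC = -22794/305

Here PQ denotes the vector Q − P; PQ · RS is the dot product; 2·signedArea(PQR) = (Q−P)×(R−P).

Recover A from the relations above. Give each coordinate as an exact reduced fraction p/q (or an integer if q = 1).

A = (1916/305, 1128/305)

1. A_x = 1916/305  [D, C, A are collinear ∩ BA ⟂ DC]
2. A_y = 1128/305  [D, C, A are collinear ∩ BA ⟂ DC]
   → A = (1916/305, 1128/305)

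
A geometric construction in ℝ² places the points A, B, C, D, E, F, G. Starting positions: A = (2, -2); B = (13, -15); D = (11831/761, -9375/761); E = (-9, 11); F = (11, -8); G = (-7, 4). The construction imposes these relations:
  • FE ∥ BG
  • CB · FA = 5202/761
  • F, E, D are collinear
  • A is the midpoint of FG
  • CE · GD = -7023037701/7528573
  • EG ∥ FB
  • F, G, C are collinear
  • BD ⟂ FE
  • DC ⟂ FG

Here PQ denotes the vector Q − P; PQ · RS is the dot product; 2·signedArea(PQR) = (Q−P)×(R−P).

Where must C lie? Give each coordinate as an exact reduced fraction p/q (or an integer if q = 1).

C = (159685/9893, -113052/9893)

1. C_x = 159685/9893  [F, G, C are collinear ∩ DC ⟂ FG]
2. C_y = -113052/9893  [F, G, C are collinear ∩ DC ⟂ FG]
   → C = (159685/9893, -113052/9893)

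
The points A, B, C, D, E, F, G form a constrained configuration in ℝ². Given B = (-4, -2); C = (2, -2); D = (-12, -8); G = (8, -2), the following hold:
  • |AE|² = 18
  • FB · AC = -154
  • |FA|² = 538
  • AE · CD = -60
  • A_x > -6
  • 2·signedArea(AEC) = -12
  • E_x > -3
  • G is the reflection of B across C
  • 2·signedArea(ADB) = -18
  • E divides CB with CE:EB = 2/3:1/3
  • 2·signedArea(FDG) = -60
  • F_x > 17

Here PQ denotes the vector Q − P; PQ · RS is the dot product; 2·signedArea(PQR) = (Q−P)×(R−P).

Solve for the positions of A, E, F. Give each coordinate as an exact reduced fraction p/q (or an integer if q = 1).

A = (-5, -5)
E = (-2, -2)
F = (18, -2)

1. E_x = -2  [E divides CB with CE:EB = 2/3:1/3]
2. E_y = -2  [E divides CB with CE:EB = 2/3:1/3]
   → E = (-2, -2)
3. A_x = -5  [2·signedArea(ADB) = -18 ∩ AE · CD = -60]
4. A_y = -5  [2·signedArea(ADB) = -18 ∩ AE · CD = -60]
   → A = (-5, -5)
5. F_x = 18  [FB · AC = -154 ∩ 2·signedArea(FDG) = -60]
6. F_y = -2  [FB · AC = -154 ∩ 2·signedArea(FDG) = -60]
   → F = (18, -2)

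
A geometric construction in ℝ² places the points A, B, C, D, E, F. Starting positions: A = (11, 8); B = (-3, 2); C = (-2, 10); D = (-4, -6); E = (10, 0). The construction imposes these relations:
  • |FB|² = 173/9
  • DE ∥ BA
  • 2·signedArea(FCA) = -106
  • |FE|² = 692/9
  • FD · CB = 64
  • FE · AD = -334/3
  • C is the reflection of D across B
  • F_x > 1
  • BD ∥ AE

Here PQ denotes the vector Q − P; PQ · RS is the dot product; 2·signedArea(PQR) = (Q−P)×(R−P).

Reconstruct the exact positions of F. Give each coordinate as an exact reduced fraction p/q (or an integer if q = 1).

1. F_x = 4/3  [2·signedArea(FCA) = -106 ∩ FD · CB = 64]
2. F_y = 4/3  [2·signedArea(FCA) = -106 ∩ FD · CB = 64]
   → F = (4/3, 4/3)

F = (4/3, 4/3)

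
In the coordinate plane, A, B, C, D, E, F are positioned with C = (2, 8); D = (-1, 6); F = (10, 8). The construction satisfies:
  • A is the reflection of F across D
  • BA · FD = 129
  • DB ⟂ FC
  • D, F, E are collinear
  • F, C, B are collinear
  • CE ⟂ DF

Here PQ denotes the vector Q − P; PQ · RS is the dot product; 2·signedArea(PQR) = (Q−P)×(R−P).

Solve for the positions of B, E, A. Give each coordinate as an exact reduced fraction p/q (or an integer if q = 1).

1. B_x = -1  [F, C, B are collinear ∩ DB ⟂ FC]
2. B_y = 8  [F, C, B are collinear ∩ DB ⟂ FC]
   → B = (-1, 8)
3. E_x = 282/125  [D, F, E are collinear ∩ CE ⟂ DF]
4. E_y = 824/125  [D, F, E are collinear ∩ CE ⟂ DF]
   → E = (282/125, 824/125)
5. A_x = -12  [A is the reflection of F across D]
6. A_y = 4  [A is the reflection of F across D]
   → A = (-12, 4)

A = (-12, 4)
B = (-1, 8)
E = (282/125, 824/125)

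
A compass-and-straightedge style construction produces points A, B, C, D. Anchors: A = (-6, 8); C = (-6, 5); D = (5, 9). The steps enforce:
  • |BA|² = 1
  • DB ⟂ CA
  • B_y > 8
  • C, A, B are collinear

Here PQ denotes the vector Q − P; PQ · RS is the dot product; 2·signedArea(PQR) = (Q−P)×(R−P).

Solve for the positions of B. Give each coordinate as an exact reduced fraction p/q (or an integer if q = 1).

1. B_x = -6  [C, A, B are collinear ∩ DB ⟂ CA]
2. B_y = 9  [C, A, B are collinear ∩ DB ⟂ CA]
   → B = (-6, 9)

B = (-6, 9)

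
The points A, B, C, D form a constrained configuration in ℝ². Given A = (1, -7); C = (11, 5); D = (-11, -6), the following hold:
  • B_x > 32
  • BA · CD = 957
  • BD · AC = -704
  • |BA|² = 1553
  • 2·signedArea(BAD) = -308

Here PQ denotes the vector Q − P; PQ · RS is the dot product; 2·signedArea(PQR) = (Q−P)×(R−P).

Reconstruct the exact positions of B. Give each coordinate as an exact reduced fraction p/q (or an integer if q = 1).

1. B_x = 33  [BD · AC = -704 ∩ BA · CD = 957]
2. B_y = 16  [BD · AC = -704 ∩ BA · CD = 957]
   → B = (33, 16)

B = (33, 16)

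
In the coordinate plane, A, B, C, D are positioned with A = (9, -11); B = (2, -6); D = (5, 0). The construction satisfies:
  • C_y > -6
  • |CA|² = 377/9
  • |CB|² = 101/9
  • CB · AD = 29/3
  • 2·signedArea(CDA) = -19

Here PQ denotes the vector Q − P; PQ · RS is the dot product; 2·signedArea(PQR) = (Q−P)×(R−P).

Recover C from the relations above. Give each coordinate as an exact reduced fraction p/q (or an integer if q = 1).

C = (16/3, -17/3)

1. C_x = 16/3  [2·signedArea(CDA) = -19 ∩ CB · AD = 29/3]
2. C_y = -17/3  [2·signedArea(CDA) = -19 ∩ CB · AD = 29/3]
   → C = (16/3, -17/3)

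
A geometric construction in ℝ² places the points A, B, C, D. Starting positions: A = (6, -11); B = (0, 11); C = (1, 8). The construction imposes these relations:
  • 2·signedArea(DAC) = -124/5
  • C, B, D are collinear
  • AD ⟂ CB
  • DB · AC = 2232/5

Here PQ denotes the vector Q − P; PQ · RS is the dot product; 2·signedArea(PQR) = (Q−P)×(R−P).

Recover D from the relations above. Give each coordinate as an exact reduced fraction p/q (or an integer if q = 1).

1. D_x = 36/5  [C, B, D are collinear ∩ AD ⟂ CB]
2. D_y = -53/5  [C, B, D are collinear ∩ AD ⟂ CB]
   → D = (36/5, -53/5)

D = (36/5, -53/5)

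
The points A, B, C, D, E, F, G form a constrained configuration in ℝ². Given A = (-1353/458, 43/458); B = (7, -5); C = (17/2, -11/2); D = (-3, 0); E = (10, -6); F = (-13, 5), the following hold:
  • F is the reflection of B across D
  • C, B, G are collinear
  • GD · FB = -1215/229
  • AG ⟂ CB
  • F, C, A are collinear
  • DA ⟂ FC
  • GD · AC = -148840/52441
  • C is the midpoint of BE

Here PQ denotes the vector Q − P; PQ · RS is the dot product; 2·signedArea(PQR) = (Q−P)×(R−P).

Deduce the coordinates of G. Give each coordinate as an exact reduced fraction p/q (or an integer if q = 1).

G = (-1597/458, -689/458)

1. G_x = -1597/458  [C, B, G are collinear ∩ AG ⟂ CB]
2. G_y = -689/458  [C, B, G are collinear ∩ AG ⟂ CB]
   → G = (-1597/458, -689/458)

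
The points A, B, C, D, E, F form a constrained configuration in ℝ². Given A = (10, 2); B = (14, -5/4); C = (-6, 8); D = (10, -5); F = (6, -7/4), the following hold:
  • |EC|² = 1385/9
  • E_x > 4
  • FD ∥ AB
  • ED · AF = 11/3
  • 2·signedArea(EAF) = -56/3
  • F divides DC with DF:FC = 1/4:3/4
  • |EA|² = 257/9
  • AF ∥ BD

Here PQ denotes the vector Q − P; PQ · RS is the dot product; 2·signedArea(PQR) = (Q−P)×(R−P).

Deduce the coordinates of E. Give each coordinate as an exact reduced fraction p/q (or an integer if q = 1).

E = (14/3, 5/3)

1. E_x = 14/3  [ED · AF = 11/3 ∩ 2·signedArea(EAF) = -56/3]
2. E_y = 5/3  [ED · AF = 11/3 ∩ 2·signedArea(EAF) = -56/3]
   → E = (14/3, 5/3)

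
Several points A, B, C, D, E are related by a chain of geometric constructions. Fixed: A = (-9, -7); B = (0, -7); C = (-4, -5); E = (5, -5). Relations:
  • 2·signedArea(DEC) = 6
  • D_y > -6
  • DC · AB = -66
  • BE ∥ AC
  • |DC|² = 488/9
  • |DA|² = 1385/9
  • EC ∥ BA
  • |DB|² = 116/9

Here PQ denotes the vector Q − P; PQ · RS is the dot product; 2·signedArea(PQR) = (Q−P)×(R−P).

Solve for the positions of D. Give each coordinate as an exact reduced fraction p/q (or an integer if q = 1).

1. D_x = 10/3  [2·signedArea(DEC) = 6 ∩ DC · AB = -66]
2. D_y = -17/3  [2·signedArea(DEC) = 6 ∩ DC · AB = -66]
   → D = (10/3, -17/3)

D = (10/3, -17/3)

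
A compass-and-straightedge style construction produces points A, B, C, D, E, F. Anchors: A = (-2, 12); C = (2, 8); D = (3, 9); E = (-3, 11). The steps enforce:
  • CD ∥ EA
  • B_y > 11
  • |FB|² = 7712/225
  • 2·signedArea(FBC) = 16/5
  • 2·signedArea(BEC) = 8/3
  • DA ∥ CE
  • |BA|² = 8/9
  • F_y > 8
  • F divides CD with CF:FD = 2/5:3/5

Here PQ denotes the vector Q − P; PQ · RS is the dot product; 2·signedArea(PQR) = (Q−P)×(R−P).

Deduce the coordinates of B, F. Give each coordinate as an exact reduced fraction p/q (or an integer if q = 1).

B = (-8/3, 34/3)
F = (12/5, 42/5)

1. F_x = 12/5  [F divides CD with CF:FD = 2/5:3/5]
2. F_y = 42/5  [F divides CD with CF:FD = 2/5:3/5]
   → F = (12/5, 42/5)
3. B_x = -8/3  [2·signedArea(BEC) = 8/3 ∩ 2·signedArea(FBC) = 16/5]
4. B_y = 34/3  [2·signedArea(BEC) = 8/3 ∩ 2·signedArea(FBC) = 16/5]
   → B = (-8/3, 34/3)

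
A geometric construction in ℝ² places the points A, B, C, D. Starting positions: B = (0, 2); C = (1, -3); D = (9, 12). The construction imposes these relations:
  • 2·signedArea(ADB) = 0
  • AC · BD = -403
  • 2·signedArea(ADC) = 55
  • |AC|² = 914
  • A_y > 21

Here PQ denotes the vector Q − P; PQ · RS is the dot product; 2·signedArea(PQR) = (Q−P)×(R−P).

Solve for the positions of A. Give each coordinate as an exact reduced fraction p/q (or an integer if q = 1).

1. A_x = 18  [2·signedArea(ADB) = 0 ∩ AC · BD = -403]
2. A_y = 22  [2·signedArea(ADB) = 0 ∩ AC · BD = -403]
   → A = (18, 22)

A = (18, 22)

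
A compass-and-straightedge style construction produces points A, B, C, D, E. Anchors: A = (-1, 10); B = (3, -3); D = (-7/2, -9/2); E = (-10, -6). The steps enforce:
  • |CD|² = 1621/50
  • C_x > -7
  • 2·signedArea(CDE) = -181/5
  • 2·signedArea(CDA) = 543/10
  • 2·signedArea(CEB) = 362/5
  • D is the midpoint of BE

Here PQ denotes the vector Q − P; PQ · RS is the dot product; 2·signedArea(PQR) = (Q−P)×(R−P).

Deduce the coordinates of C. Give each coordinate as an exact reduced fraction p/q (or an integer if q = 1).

C = (-32/5, 2/5)

1. C_x = -32/5  [2·signedArea(CDE) = -181/5 ∩ 2·signedArea(CDA) = 543/10]
2. C_y = 2/5  [2·signedArea(CDE) = -181/5 ∩ 2·signedArea(CDA) = 543/10]
   → C = (-32/5, 2/5)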